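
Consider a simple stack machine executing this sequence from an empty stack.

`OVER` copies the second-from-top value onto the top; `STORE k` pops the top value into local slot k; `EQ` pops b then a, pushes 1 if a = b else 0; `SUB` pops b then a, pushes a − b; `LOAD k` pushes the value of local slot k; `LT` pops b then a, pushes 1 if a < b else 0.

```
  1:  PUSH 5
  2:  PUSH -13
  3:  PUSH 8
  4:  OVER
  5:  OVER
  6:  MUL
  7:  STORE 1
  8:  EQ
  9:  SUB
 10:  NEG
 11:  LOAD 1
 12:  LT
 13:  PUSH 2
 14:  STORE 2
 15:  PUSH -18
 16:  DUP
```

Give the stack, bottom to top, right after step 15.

[0, -18]

PUSH 5    5
PUSH -13  5 -13
PUSH 8    5 -13 8
OVER      5 -13 8 -13
OVER      5 -13 8 -13 8
MUL       5 -13 8 -104
STORE 1   5 -13 8
EQ        5 0
SUB       5
NEG       -5
LOAD 1    -5 -104
LT        0
PUSH 2    0 2
STORE 2   0
PUSH -18  0 -18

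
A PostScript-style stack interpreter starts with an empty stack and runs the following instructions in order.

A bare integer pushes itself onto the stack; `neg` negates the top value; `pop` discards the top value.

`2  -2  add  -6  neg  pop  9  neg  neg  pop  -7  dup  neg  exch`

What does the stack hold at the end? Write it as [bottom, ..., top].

2    : [2]
-2   : [2, -2]
add  : [0]
-6   : [0, -6]
neg  : [0, 6]
pop  : [0]
9    : [0, 9]
neg  : [0, -9]
neg  : [0, 9]
pop  : [0]
-7   : [0, -7]
dup  : [0, -7, -7]
neg  : [0, -7, 7]
exch : [0, 7, -7]

[0, 7, -7]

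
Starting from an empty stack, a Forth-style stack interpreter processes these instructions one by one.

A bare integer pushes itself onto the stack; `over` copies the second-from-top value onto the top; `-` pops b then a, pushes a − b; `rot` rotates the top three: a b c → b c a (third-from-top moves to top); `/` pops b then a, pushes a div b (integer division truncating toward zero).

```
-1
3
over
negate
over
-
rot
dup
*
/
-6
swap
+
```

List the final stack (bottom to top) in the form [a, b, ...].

-1     → -1
3      → -1 3
over   → -1 3 -1
negate → -1 3 1
over   → -1 3 1 3
-      → -1 3 -2
rot    → 3 -2 -1
dup    → 3 -2 -1 -1
*      → 3 -2 1
/      → 3 -2
-6     → 3 -2 -6
swap   → 3 -6 -2
+      → 3 -8

[3, -8]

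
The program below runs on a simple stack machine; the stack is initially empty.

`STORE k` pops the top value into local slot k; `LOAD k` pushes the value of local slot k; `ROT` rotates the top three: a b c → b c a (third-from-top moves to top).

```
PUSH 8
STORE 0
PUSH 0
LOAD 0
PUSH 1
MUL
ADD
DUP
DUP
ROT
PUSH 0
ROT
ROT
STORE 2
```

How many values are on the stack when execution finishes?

PUSH 8  : 8
STORE 0 : (empty)
PUSH 0  : 0
LOAD 0  : 0 8
PUSH 1  : 0 8 1
MUL     : 0 8
ADD     : 8
DUP     : 8 8
DUP     : 8 8 8
ROT     : 8 8 8
PUSH 0  : 8 8 8 0
ROT     : 8 8 0 8
ROT     : 8 0 8 8
STORE 2 : 8 0 8

3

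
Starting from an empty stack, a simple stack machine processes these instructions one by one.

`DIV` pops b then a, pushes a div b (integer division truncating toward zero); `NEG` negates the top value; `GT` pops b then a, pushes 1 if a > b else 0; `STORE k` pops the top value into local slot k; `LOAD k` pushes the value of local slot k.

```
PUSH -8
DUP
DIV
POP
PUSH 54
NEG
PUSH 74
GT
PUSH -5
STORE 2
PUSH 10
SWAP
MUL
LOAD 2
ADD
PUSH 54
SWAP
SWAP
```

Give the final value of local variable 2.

-5

PUSH -8 : -8
DUP     : -8 -8
DIV     : 1
POP     : (empty)
PUSH 54 : 54
NEG     : -54
PUSH 74 : -54 74
GT      : 0
PUSH -5 : 0 -5
STORE 2 : 0
PUSH 10 : 0 10
SWAP    : 10 0
MUL     : 0
LOAD 2  : 0 -5
ADD     : -5
PUSH 54 : -5 54
SWAP    : 54 -5
SWAP    : -5 54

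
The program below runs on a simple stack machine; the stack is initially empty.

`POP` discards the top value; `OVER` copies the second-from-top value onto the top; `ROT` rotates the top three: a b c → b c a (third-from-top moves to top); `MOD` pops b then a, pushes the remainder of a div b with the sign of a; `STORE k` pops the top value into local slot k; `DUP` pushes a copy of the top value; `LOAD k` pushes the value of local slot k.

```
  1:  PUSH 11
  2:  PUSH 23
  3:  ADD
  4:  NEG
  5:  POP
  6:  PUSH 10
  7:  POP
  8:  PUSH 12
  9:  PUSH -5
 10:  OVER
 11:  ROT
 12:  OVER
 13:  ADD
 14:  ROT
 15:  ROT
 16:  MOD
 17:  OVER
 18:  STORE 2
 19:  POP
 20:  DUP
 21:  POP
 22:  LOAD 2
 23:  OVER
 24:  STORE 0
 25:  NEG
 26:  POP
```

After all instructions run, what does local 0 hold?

24

PUSH 11 -> [11]
PUSH 23 -> [11, 23]
ADD     -> [34]
NEG     -> [-34]
POP     -> []
PUSH 10 -> [10]
POP     -> []
PUSH 12 -> [12]
PUSH -5 -> [12, -5]
OVER    -> [12, -5, 12]
ROT     -> [-5, 12, 12]
OVER    -> [-5, 12, 12, 12]
ADD     -> [-5, 12, 24]
ROT     -> [12, 24, -5]
ROT     -> [24, -5, 12]
MOD     -> [24, -5]
OVER    -> [24, -5, 24]
STORE 2 -> [24, -5]
POP     -> [24]
DUP     -> [24, 24]
POP     -> [24]
LOAD 2  -> [24, 24]
OVER    -> [24, 24, 24]
STORE 0 -> [24, 24]
NEG     -> [24, -24]
POP     -> [24]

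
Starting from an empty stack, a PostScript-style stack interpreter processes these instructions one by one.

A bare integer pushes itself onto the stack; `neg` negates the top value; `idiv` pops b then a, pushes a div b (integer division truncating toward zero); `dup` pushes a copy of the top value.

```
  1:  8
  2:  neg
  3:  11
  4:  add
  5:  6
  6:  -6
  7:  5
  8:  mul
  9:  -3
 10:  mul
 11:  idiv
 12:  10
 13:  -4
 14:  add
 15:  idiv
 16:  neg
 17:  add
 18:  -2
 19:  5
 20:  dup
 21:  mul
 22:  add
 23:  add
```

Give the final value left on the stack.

8    -> 8
neg  -> -8
11   -> -8 11
add  -> 3
6    -> 3 6
-6   -> 3 6 -6
5    -> 3 6 -6 5
mul  -> 3 6 -30
-3   -> 3 6 -30 -3
mul  -> 3 6 90
idiv -> 3 0
10   -> 3 0 10
-4   -> 3 0 10 -4
add  -> 3 0 6
idiv -> 3 0
neg  -> 3 0
add  -> 3
-2   -> 3 -2
5    -> 3 -2 5
dup  -> 3 -2 5 5
mul  -> 3 -2 25
add  -> 3 23
add  -> 26

26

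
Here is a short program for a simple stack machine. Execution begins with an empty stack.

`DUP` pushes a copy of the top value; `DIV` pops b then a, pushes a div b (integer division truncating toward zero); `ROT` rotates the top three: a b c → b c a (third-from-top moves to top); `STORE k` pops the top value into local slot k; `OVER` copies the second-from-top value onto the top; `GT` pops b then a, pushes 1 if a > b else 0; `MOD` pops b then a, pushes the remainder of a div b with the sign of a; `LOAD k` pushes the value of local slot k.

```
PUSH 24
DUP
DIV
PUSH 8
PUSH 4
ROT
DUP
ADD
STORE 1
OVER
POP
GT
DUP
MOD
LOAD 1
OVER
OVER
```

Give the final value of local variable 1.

2

PUSH 24 : [24]
DUP     : [24, 24]
DIV     : [1]
PUSH 8  : [1, 8]
PUSH 4  : [1, 8, 4]
ROT     : [8, 4, 1]
DUP     : [8, 4, 1, 1]
ADD     : [8, 4, 2]
STORE 1 : [8, 4]
OVER    : [8, 4, 8]
POP     : [8, 4]
GT      : [1]
DUP     : [1, 1]
MOD     : [0]
LOAD 1  : [0, 2]
OVER    : [0, 2, 0]
OVER    : [0, 2, 0, 2]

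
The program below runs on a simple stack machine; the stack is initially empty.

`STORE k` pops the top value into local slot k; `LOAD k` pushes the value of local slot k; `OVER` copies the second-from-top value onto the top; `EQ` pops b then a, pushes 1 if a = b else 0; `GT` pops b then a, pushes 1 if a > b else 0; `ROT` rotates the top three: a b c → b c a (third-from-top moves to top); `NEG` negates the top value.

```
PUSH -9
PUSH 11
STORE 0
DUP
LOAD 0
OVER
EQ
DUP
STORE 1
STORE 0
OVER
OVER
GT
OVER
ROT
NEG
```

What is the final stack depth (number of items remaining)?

4

PUSH -9 -> [-9]
PUSH 11 -> [-9, 11]
STORE 0 -> [-9]
DUP     -> [-9, -9]
LOAD 0  -> [-9, -9, 11]
OVER    -> [-9, -9, 11, -9]
EQ      -> [-9, -9, 0]
DUP     -> [-9, -9, 0, 0]
STORE 1 -> [-9, -9, 0]
STORE 0 -> [-9, -9]
OVER    -> [-9, -9, -9]
OVER    -> [-9, -9, -9, -9]
GT      -> [-9, -9, 0]
OVER    -> [-9, -9, 0, -9]
ROT     -> [-9, 0, -9, -9]
NEG     -> [-9, 0, -9, 9]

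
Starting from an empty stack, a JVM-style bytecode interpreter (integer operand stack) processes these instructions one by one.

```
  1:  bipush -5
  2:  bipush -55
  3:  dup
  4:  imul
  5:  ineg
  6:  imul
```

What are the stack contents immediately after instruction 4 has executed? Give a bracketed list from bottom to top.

bipush -5  -> -5
bipush -55 -> -5 -55
dup        -> -5 -55 -55
imul       -> -5 3025

[-5, 3025]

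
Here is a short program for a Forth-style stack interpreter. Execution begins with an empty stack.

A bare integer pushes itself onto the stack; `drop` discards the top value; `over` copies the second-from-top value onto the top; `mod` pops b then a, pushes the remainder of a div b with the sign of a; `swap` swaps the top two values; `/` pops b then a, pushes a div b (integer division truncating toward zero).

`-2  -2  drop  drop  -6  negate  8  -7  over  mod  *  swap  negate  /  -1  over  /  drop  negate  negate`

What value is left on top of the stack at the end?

-2     -> [-2]
-2     -> [-2, -2]
drop   -> [-2]
drop   -> []
-6     -> [-6]
negate -> [6]
8      -> [6, 8]
-7     -> [6, 8, -7]
over   -> [6, 8, -7, 8]
mod    -> [6, 8, -7]
*      -> [6, -56]
swap   -> [-56, 6]
negate -> [-56, -6]
/      -> [9]
-1     -> [9, -1]
over   -> [9, -1, 9]
/      -> [9, 0]
drop   -> [9]
negate -> [-9]
negate -> [9]

9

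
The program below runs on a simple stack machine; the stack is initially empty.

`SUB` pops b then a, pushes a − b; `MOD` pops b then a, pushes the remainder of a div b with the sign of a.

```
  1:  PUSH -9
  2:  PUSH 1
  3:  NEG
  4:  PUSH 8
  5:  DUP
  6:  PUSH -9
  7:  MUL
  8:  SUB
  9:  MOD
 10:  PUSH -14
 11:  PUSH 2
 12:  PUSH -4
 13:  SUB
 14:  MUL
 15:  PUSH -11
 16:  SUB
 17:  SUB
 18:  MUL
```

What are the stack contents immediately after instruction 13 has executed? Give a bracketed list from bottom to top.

[-9, -1, -14, 6]

PUSH -9  : -9
PUSH 1   : -9 1
NEG      : -9 -1
PUSH 8   : -9 -1 8
DUP      : -9 -1 8 8
PUSH -9  : -9 -1 8 8 -9
MUL      : -9 -1 8 -72
SUB      : -9 -1 80
MOD      : -9 -1
PUSH -14 : -9 -1 -14
PUSH 2   : -9 -1 -14 2
PUSH -4  : -9 -1 -14 2 -4
SUB      : -9 -1 -14 6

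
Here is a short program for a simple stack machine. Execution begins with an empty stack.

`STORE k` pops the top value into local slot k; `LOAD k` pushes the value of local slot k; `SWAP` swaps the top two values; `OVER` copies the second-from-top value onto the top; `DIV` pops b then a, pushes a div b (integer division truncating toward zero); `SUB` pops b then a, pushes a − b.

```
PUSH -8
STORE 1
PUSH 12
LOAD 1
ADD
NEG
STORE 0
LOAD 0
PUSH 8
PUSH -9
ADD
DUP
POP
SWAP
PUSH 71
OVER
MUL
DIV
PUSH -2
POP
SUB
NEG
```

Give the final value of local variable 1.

PUSH -8 → [-8]
STORE 1 → []
PUSH 12 → [12]
LOAD 1  → [12, -8]
ADD     → [4]
NEG     → [-4]
STORE 0 → []
LOAD 0  → [-4]
PUSH 8  → [-4, 8]
PUSH -9 → [-4, 8, -9]
ADD     → [-4, -1]
DUP     → [-4, -1, -1]
POP     → [-4, -1]
SWAP    → [-1, -4]
PUSH 71 → [-1, -4, 71]
OVER    → [-1, -4, 71, -4]
MUL     → [-1, -4, -284]
DIV     → [-1, 0]
PUSH -2 → [-1, 0, -2]
POP     → [-1, 0]
SUB     → [-1]
NEG     → [1]

-8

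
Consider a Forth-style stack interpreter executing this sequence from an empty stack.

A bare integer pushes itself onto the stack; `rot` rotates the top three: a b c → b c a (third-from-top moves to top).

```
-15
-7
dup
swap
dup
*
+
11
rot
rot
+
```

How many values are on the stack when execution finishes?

2

-15   -15
-7    -15 -7
dup   -15 -7 -7
swap  -15 -7 -7
dup   -15 -7 -7 -7
*     -15 -7 49
+     -15 42
11    -15 42 11
rot   42 11 -15
rot   11 -15 42
+     11 27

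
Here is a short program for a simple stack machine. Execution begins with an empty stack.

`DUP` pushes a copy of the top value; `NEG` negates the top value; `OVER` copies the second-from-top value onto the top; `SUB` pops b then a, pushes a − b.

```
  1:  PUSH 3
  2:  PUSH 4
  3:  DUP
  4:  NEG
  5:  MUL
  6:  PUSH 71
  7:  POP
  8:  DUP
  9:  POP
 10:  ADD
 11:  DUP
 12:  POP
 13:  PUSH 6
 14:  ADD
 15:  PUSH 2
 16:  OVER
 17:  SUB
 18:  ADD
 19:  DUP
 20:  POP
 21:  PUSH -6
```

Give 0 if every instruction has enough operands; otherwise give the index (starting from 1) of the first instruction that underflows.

PUSH 3  → 3
PUSH 4  → 3 4
DUP     → 3 4 4
NEG     → 3 4 -4
MUL     → 3 -16
PUSH 71 → 3 -16 71
POP     → 3 -16
DUP     → 3 -16 -16
POP     → 3 -16
ADD     → -13
DUP     → -13 -13
POP     → -13
PUSH 6  → -13 6
ADD     → -7
PUSH 2  → -7 2
OVER    → -7 2 -7
SUB     → -7 9
ADD     → 2
DUP     → 2 2
POP     → 2
PUSH -6 → 2 -6

0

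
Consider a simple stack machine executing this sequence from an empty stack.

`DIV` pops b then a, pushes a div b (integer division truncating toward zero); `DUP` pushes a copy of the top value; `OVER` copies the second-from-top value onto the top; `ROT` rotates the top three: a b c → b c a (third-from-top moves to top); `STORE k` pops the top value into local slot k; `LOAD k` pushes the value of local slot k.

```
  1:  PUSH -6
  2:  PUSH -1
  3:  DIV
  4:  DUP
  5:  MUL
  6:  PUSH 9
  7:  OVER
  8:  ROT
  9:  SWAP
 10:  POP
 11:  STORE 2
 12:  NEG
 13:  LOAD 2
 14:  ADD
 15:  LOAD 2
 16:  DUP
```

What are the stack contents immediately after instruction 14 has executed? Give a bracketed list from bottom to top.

PUSH -6 : -6
PUSH -1 : -6 -1
DIV     : 6
DUP     : 6 6
MUL     : 36
PUSH 9  : 36 9
OVER    : 36 9 36
ROT     : 9 36 36
SWAP    : 9 36 36
POP     : 9 36
STORE 2 : 9
NEG     : -9
LOAD 2  : -9 36
ADD     : 27

[27]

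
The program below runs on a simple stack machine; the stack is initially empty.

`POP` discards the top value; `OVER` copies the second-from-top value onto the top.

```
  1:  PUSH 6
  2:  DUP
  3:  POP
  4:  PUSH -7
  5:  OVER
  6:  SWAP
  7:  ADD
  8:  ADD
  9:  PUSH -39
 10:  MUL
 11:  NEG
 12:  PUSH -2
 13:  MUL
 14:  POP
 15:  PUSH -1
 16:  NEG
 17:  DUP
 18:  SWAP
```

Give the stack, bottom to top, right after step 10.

PUSH 6   → [6]
DUP      → [6, 6]
POP      → [6]
PUSH -7  → [6, -7]
OVER     → [6, -7, 6]
SWAP     → [6, 6, -7]
ADD      → [6, -1]
ADD      → [5]
PUSH -39 → [5, -39]
MUL      → [-195]

[-195]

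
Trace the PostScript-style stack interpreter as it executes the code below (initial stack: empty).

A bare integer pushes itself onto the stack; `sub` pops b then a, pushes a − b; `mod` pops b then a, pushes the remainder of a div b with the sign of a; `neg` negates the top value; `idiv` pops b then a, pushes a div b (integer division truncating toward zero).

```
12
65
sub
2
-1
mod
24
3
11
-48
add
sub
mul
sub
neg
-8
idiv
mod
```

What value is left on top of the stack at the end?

12    [12]
65    [12, 65]
sub   [-53]
2     [-53, 2]
-1    [-53, 2, -1]
mod   [-53, 0]
24    [-53, 0, 24]
3     [-53, 0, 24, 3]
11    [-53, 0, 24, 3, 11]
-48   [-53, 0, 24, 3, 11, -48]
add   [-53, 0, 24, 3, -37]
sub   [-53, 0, 24, 40]
mul   [-53, 0, 960]
sub   [-53, -960]
neg   [-53, 960]
-8    [-53, 960, -8]
idiv  [-53, -120]
mod   [-53]

-53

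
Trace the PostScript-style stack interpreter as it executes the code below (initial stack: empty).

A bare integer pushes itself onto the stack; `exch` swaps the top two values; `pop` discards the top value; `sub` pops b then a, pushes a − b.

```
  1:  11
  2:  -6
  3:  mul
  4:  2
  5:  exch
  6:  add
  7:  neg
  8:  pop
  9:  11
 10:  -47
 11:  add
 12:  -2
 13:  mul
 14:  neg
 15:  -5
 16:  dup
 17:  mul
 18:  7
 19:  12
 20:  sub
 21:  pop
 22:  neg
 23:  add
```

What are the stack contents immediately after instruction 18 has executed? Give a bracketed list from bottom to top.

[-72, 25, 7]

11    11
-6    11 -6
mul   -66
2     -66 2
exch  2 -66
add   -64
neg   64
pop   (empty)
11    11
-47   11 -47
add   -36
-2    -36 -2
mul   72
neg   -72
-5    -72 -5
dup   -72 -5 -5
mul   -72 25
7     -72 25 7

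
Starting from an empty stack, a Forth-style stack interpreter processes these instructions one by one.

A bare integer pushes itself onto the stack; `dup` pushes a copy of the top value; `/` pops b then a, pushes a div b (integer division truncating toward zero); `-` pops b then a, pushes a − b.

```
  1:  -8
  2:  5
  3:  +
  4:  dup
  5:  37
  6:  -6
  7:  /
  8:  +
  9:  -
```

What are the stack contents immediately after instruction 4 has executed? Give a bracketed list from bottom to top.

[-3, -3]

-8  : [-8]
5   : [-8, 5]
+   : [-3]
dup : [-3, -3]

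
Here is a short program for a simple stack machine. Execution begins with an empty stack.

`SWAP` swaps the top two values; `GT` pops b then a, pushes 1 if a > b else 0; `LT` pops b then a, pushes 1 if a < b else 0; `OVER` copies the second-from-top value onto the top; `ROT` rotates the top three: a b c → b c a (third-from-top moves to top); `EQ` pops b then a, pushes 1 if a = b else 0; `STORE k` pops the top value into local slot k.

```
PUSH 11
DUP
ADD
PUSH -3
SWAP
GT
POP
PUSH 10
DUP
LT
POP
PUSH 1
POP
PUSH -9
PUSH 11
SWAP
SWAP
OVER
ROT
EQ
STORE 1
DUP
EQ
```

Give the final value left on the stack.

PUSH 11 : [11]
DUP     : [11, 11]
ADD     : [22]
PUSH -3 : [22, -3]
SWAP    : [-3, 22]
GT      : [0]
POP     : []
PUSH 10 : [10]
DUP     : [10, 10]
LT      : [0]
POP     : []
PUSH 1  : [1]
POP     : []
PUSH -9 : [-9]
PUSH 11 : [-9, 11]
SWAP    : [11, -9]
SWAP    : [-9, 11]
OVER    : [-9, 11, -9]
ROT     : [11, -9, -9]
EQ      : [11, 1]
STORE 1 : [11]
DUP     : [11, 11]
EQ      : [1]

1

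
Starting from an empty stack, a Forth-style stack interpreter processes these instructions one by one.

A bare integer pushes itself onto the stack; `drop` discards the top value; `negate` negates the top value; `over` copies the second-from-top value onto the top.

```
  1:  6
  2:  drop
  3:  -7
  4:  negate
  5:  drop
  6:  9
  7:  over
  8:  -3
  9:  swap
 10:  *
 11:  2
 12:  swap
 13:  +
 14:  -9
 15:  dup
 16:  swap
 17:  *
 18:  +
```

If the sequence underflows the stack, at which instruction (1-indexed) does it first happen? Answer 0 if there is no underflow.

7

6       6
drop    (empty)
-7      -7
negate  7
drop    (empty)
9       9
over  — needs 2 operands, stack has 1 → underflow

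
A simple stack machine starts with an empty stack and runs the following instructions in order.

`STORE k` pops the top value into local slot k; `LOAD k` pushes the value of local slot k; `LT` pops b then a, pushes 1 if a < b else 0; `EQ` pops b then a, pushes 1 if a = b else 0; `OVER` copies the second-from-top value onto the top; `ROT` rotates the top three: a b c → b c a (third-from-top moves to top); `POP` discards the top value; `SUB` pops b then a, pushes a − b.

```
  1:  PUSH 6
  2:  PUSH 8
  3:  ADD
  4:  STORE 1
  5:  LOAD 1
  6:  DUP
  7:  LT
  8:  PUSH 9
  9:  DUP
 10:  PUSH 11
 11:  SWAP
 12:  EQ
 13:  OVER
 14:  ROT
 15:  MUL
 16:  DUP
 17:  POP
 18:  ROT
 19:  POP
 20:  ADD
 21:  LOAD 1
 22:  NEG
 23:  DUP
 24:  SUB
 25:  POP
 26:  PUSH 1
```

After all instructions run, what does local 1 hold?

PUSH 6  : 6
PUSH 8  : 6 8
ADD     : 14
STORE 1 : (empty)
LOAD 1  : 14
DUP     : 14 14
LT      : 0
PUSH 9  : 0 9
DUP     : 0 9 9
PUSH 11 : 0 9 9 11
SWAP    : 0 9 11 9
EQ      : 0 9 0
OVER    : 0 9 0 9
ROT     : 0 0 9 9
MUL     : 0 0 81
DUP     : 0 0 81 81
POP     : 0 0 81
ROT     : 0 81 0
POP     : 0 81
ADD     : 81
LOAD 1  : 81 14
NEG     : 81 -14
DUP     : 81 -14 -14
SUB     : 81 0
POP     : 81
PUSH 1  : 81 1

14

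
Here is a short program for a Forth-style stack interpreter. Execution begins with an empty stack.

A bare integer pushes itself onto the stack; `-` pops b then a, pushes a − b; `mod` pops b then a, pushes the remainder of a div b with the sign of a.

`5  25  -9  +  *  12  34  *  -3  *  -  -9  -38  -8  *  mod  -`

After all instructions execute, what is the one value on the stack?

1313

5   : [5]
25  : [5, 25]
-9  : [5, 25, -9]
+   : [5, 16]
*   : [80]
12  : [80, 12]
34  : [80, 12, 34]
*   : [80, 408]
-3  : [80, 408, -3]
*   : [80, -1224]
-   : [1304]
-9  : [1304, -9]
-38 : [1304, -9, -38]
-8  : [1304, -9, -38, -8]
*   : [1304, -9, 304]
mod : [1304, -9]
-   : [1313]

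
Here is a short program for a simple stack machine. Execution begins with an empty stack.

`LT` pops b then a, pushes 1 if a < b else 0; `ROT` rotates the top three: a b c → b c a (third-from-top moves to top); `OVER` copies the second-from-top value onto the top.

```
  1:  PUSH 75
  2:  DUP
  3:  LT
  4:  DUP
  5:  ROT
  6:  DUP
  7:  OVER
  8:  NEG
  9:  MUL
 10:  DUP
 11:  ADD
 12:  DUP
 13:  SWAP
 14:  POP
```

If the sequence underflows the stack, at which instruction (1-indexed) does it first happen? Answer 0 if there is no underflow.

PUSH 75  [75]
DUP      [75, 75]
LT       [0]
DUP      [0, 0]
ROT  — needs 3 operands, stack has 2 → underflow

5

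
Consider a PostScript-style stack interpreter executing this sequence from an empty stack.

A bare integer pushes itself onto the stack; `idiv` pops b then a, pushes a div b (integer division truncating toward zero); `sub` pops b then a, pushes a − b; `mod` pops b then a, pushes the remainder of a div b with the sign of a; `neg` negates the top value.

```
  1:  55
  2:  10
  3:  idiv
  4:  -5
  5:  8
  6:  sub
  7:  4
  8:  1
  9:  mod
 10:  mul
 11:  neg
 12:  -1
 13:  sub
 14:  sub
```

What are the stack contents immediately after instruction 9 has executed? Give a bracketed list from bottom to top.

[5, -13, 0]

55   : [55]
10   : [55, 10]
idiv : [5]
-5   : [5, -5]
8    : [5, -5, 8]
sub  : [5, -13]
4    : [5, -13, 4]
1    : [5, -13, 4, 1]
mod  : [5, -13, 0]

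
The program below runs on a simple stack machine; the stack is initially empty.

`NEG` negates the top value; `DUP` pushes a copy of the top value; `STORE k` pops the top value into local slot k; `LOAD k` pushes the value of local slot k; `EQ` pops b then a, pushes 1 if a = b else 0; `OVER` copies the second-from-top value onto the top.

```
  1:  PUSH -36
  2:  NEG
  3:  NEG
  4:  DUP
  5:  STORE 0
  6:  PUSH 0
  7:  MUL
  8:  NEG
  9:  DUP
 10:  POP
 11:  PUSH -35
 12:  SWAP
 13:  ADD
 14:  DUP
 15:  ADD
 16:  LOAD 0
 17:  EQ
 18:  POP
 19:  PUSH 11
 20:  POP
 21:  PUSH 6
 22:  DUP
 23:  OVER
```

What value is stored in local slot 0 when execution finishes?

PUSH -36 → [-36]
NEG      → [36]
NEG      → [-36]
DUP      → [-36, -36]
STORE 0  → [-36]
PUSH 0   → [-36, 0]
MUL      → [0]
NEG      → [0]
DUP      → [0, 0]
POP      → [0]
PUSH -35 → [0, -35]
SWAP     → [-35, 0]
ADD      → [-35]
DUP      → [-35, -35]
ADD      → [-70]
LOAD 0   → [-70, -36]
EQ       → [0]
POP      → []
PUSH 11  → [11]
POP      → []
PUSH 6   → [6]
DUP      → [6, 6]
OVER     → [6, 6, 6]

-36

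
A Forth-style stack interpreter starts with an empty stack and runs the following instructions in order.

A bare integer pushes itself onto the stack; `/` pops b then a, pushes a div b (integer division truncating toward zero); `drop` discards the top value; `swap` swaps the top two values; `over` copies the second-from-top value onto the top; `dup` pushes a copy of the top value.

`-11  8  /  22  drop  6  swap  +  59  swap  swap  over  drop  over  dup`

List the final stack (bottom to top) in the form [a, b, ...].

[5, 59, 5, 5]

-11  : -11
8    : -11 8
/    : -1
22   : -1 22
drop : -1
6    : -1 6
swap : 6 -1
+    : 5
59   : 5 59
swap : 59 5
swap : 5 59
over : 5 59 5
drop : 5 59
over : 5 59 5
dup  : 5 59 5 5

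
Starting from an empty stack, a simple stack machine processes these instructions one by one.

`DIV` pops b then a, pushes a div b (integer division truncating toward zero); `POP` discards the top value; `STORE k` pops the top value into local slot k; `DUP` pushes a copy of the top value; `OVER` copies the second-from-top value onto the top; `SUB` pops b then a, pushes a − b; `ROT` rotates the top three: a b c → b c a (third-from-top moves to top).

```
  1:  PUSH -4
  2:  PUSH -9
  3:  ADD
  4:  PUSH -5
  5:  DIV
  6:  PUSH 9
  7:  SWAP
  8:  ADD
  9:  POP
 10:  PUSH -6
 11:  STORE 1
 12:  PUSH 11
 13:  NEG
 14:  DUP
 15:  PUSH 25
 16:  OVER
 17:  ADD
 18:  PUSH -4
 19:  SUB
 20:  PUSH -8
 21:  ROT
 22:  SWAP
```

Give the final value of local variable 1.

-6

PUSH -4 → [-4]
PUSH -9 → [-4, -9]
ADD     → [-13]
PUSH -5 → [-13, -5]
DIV     → [2]
PUSH 9  → [2, 9]
SWAP    → [9, 2]
ADD     → [11]
POP     → []
PUSH -6 → [-6]
STORE 1 → []
PUSH 11 → [11]
NEG     → [-11]
DUP     → [-11, -11]
PUSH 25 → [-11, -11, 25]
OVER    → [-11, -11, 25, -11]
ADD     → [-11, -11, 14]
PUSH -4 → [-11, -11, 14, -4]
SUB     → [-11, -11, 18]
PUSH -8 → [-11, -11, 18, -8]
ROT     → [-11, 18, -8, -11]
SWAP    → [-11, 18, -11, -8]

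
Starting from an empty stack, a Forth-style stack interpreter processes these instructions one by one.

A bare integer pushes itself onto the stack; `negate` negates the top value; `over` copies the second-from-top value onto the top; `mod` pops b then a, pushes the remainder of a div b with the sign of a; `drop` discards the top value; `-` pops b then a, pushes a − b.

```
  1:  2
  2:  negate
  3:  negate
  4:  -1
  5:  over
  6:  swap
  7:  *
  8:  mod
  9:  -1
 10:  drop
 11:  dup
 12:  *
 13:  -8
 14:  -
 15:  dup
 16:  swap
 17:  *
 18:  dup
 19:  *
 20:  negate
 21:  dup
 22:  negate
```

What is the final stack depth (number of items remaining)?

2      : [2]
negate : [-2]
negate : [2]
-1     : [2, -1]
over   : [2, -1, 2]
swap   : [2, 2, -1]
*      : [2, -2]
mod    : [0]
-1     : [0, -1]
drop   : [0]
dup    : [0, 0]
*      : [0]
-8     : [0, -8]
-      : [8]
dup    : [8, 8]
swap   : [8, 8]
*      : [64]
dup    : [64, 64]
*      : [4096]
negate : [-4096]
dup    : [-4096, -4096]
negate : [-4096, 4096]

2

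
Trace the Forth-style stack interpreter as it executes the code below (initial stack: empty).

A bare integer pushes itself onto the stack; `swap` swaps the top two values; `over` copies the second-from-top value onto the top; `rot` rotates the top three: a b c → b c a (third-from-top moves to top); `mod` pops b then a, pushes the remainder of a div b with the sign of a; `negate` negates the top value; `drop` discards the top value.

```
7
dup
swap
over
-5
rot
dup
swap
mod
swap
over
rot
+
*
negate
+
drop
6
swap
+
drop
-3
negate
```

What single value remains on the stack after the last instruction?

7      -> [7]
dup    -> [7, 7]
swap   -> [7, 7]
over   -> [7, 7, 7]
-5     -> [7, 7, 7, -5]
rot    -> [7, 7, -5, 7]
dup    -> [7, 7, -5, 7, 7]
swap   -> [7, 7, -5, 7, 7]
mod    -> [7, 7, -5, 0]
swap   -> [7, 7, 0, -5]
over   -> [7, 7, 0, -5, 0]
rot    -> [7, 7, -5, 0, 0]
+      -> [7, 7, -5, 0]
*      -> [7, 7, 0]
negate -> [7, 7, 0]
+      -> [7, 7]
drop   -> [7]
6      -> [7, 6]
swap   -> [6, 7]
+      -> [13]
drop   -> []
-3     -> [-3]
negate -> [3]

3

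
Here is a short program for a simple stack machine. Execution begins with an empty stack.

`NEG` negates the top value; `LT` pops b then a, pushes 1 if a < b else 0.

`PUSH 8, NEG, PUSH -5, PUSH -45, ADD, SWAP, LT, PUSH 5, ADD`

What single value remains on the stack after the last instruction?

PUSH 8   : [8]
NEG      : [-8]
PUSH -5  : [-8, -5]
PUSH -45 : [-8, -5, -45]
ADD      : [-8, -50]
SWAP     : [-50, -8]
LT       : [1]
PUSH 5   : [1, 5]
ADD      : [6]

6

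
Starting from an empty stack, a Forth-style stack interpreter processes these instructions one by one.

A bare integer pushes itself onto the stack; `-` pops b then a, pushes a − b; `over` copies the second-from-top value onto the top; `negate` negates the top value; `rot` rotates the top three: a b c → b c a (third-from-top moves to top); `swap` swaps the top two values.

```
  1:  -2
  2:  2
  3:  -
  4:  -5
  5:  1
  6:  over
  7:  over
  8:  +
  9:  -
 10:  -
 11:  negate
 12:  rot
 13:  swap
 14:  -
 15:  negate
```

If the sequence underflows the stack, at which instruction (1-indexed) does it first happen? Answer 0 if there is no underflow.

12

-2     : [-2]
2      : [-2, 2]
-      : [-4]
-5     : [-4, -5]
1      : [-4, -5, 1]
over   : [-4, -5, 1, -5]
over   : [-4, -5, 1, -5, 1]
+      : [-4, -5, 1, -4]
-      : [-4, -5, 5]
-      : [-4, -10]
negate : [-4, 10]
rot  — needs 3 operands, stack has 2 → underflow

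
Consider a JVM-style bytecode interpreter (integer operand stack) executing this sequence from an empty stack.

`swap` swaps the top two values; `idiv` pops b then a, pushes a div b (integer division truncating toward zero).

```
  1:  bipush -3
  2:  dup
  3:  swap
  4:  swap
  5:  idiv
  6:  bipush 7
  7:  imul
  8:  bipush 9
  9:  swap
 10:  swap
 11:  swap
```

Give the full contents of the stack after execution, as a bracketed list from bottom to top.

[9, 7]

bipush -3 : [-3]
dup       : [-3, -3]
swap      : [-3, -3]
swap      : [-3, -3]
idiv      : [1]
bipush 7  : [1, 7]
imul      : [7]
bipush 9  : [7, 9]
swap      : [9, 7]
swap      : [7, 9]
swap      : [9, 7]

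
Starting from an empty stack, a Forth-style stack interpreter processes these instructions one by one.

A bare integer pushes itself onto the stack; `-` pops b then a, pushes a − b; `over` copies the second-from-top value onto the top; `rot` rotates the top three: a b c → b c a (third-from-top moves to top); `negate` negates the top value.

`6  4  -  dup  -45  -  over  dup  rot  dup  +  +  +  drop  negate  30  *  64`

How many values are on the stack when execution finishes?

2

6      → [6]
4      → [6, 4]
-      → [2]
dup    → [2, 2]
-45    → [2, 2, -45]
-      → [2, 47]
over   → [2, 47, 2]
dup    → [2, 47, 2, 2]
rot    → [2, 2, 2, 47]
dup    → [2, 2, 2, 47, 47]
+      → [2, 2, 2, 94]
+      → [2, 2, 96]
+      → [2, 98]
drop   → [2]
negate → [-2]
30     → [-2, 30]
*      → [-60]
64     → [-60, 64]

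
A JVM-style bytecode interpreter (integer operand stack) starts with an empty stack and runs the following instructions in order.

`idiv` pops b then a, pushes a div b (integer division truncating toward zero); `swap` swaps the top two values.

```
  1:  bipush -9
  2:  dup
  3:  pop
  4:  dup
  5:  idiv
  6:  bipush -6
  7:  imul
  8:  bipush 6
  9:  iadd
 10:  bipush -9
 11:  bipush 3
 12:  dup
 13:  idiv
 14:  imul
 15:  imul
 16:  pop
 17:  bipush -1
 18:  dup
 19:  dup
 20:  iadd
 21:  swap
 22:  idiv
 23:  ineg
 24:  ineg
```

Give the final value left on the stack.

bipush -9  [-9]
dup        [-9, -9]
pop        [-9]
dup        [-9, -9]
idiv       [1]
bipush -6  [1, -6]
imul       [-6]
bipush 6   [-6, 6]
iadd       [0]
bipush -9  [0, -9]
bipush 3   [0, -9, 3]
dup        [0, -9, 3, 3]
idiv       [0, -9, 1]
imul       [0, -9]
imul       [0]
pop        []
bipush -1  [-1]
dup        [-1, -1]
dup        [-1, -1, -1]
iadd       [-1, -2]
swap       [-2, -1]
idiv       [2]
ineg       [-2]
ineg       [2]

2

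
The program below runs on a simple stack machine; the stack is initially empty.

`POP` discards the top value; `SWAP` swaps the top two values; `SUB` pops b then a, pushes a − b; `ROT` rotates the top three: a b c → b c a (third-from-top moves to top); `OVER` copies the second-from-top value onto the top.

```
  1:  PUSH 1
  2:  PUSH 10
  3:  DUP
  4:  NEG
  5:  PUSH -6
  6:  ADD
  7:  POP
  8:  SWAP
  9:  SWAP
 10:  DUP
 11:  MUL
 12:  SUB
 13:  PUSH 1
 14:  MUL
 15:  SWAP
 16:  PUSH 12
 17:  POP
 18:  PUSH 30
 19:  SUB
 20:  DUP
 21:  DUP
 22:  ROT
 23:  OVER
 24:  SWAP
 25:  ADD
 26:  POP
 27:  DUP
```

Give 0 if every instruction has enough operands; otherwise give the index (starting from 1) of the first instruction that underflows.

PUSH 1   1
PUSH 10  1 10
DUP      1 10 10
NEG      1 10 -10
PUSH -6  1 10 -10 -6
ADD      1 10 -16
POP      1 10
SWAP     10 1
SWAP     1 10
DUP      1 10 10
MUL      1 100
SUB      -99
PUSH 1   -99 1
MUL      -99
SWAP  — needs 2 operands, stack has 1 → underflow

15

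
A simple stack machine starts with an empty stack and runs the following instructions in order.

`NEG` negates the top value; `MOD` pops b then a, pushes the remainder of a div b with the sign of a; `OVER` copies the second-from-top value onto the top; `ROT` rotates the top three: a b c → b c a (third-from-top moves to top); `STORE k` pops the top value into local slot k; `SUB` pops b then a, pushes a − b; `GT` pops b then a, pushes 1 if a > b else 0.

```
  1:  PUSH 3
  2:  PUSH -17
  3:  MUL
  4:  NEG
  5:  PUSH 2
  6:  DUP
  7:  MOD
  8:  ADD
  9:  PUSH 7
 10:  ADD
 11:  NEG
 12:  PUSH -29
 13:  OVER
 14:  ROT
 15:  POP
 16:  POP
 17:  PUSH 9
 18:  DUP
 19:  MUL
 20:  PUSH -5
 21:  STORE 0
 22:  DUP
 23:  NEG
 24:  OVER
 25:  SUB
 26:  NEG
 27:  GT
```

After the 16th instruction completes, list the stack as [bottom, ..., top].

[-29]

PUSH 3   → 3
PUSH -17 → 3 -17
MUL      → -51
NEG      → 51
PUSH 2   → 51 2
DUP      → 51 2 2
MOD      → 51 0
ADD      → 51
PUSH 7   → 51 7
ADD      → 58
NEG      → -58
PUSH -29 → -58 -29
OVER     → -58 -29 -58
ROT      → -29 -58 -58
POP      → -29 -58
POP      → -29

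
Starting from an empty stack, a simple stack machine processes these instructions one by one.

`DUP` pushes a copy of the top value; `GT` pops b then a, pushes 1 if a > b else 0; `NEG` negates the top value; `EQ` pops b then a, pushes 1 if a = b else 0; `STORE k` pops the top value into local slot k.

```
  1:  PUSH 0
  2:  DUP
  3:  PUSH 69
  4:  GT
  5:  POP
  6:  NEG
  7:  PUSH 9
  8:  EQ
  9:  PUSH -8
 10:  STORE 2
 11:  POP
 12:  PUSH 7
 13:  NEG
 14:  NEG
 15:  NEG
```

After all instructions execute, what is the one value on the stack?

PUSH 0  : 0
DUP     : 0 0
PUSH 69 : 0 0 69
GT      : 0 0
POP     : 0
NEG     : 0
PUSH 9  : 0 9
EQ      : 0
PUSH -8 : 0 -8
STORE 2 : 0
POP     : (empty)
PUSH 7  : 7
NEG     : -7
NEG     : 7
NEG     : -7

-7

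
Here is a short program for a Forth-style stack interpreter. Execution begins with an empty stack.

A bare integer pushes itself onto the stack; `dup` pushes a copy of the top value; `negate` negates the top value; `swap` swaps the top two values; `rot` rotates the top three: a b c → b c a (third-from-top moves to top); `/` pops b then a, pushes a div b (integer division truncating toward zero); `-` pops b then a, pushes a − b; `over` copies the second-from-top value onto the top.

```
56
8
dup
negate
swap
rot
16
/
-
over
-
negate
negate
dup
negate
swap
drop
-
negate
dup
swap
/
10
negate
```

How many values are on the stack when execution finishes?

56     -> [56]
8      -> [56, 8]
dup    -> [56, 8, 8]
negate -> [56, 8, -8]
swap   -> [56, -8, 8]
rot    -> [-8, 8, 56]
16     -> [-8, 8, 56, 16]
/      -> [-8, 8, 3]
-      -> [-8, 5]
over   -> [-8, 5, -8]
-      -> [-8, 13]
negate -> [-8, -13]
negate -> [-8, 13]
dup    -> [-8, 13, 13]
negate -> [-8, 13, -13]
swap   -> [-8, -13, 13]
drop   -> [-8, -13]
-      -> [5]
negate -> [-5]
dup    -> [-5, -5]
swap   -> [-5, -5]
/      -> [1]
10     -> [1, 10]
negate -> [1, -10]

2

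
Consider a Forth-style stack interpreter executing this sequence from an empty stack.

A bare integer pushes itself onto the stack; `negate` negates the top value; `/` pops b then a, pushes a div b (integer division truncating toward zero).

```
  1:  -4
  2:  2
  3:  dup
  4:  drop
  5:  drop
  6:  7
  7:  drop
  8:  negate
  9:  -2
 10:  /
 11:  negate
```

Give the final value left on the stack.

2

-4     : -4
2      : -4 2
dup    : -4 2 2
drop   : -4 2
drop   : -4
7      : -4 7
drop   : -4
negate : 4
-2     : 4 -2
/      : -2
negate : 2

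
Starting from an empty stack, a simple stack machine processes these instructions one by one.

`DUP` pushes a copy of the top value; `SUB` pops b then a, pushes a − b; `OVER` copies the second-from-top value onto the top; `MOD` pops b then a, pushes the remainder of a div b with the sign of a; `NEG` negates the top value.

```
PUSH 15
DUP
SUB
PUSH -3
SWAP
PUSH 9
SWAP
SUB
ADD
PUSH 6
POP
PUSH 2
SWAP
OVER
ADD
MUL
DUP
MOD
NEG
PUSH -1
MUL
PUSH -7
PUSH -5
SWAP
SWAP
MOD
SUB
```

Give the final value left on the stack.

2

PUSH 15 → 15
DUP     → 15 15
SUB     → 0
PUSH -3 → 0 -3
SWAP    → -3 0
PUSH 9  → -3 0 9
SWAP    → -3 9 0
SUB     → -3 9
ADD     → 6
PUSH 6  → 6 6
POP     → 6
PUSH 2  → 6 2
SWAP    → 2 6
OVER    → 2 6 2
ADD     → 2 8
MUL     → 16
DUP     → 16 16
MOD     → 0
NEG     → 0
PUSH -1 → 0 -1
MUL     → 0
PUSH -7 → 0 -7
PUSH -5 → 0 -7 -5
SWAP    → 0 -5 -7
SWAP    → 0 -7 -5
MOD     → 0 -2
SUB     → 2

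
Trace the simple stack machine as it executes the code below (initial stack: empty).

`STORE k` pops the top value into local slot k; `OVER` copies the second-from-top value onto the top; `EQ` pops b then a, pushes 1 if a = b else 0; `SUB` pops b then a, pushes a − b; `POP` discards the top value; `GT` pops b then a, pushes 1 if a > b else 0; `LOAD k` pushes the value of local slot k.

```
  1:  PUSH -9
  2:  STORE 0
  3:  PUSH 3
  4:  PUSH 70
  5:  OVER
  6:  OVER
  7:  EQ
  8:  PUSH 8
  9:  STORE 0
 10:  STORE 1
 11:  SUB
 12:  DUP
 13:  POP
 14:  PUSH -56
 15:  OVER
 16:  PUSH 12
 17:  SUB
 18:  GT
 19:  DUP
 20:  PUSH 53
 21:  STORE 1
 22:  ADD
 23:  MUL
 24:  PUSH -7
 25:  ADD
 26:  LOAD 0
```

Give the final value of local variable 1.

53

PUSH -9   -9
STORE 0   (empty)
PUSH 3    3
PUSH 70   3 70
OVER      3 70 3
OVER      3 70 3 70
EQ        3 70 0
PUSH 8    3 70 0 8
STORE 0   3 70 0
STORE 1   3 70
SUB       -67
DUP       -67 -67
POP       -67
PUSH -56  -67 -56
OVER      -67 -56 -67
PUSH 12   -67 -56 -67 12
SUB       -67 -56 -79
GT        -67 1
DUP       -67 1 1
PUSH 53   -67 1 1 53
STORE 1   -67 1 1
ADD       -67 2
MUL       -134
PUSH -7   -134 -7
ADD       -141
LOAD 0    -141 8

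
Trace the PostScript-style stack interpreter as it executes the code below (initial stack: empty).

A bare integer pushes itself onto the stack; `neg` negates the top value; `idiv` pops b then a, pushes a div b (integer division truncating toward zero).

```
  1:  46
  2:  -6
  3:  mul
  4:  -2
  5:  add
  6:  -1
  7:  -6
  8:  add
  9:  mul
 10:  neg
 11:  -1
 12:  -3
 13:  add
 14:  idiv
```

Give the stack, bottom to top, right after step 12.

[-1946, -1, -3]

46  : [46]
-6  : [46, -6]
mul : [-276]
-2  : [-276, -2]
add : [-278]
-1  : [-278, -1]
-6  : [-278, -1, -6]
add : [-278, -7]
mul : [1946]
neg : [-1946]
-1  : [-1946, -1]
-3  : [-1946, -1, -3]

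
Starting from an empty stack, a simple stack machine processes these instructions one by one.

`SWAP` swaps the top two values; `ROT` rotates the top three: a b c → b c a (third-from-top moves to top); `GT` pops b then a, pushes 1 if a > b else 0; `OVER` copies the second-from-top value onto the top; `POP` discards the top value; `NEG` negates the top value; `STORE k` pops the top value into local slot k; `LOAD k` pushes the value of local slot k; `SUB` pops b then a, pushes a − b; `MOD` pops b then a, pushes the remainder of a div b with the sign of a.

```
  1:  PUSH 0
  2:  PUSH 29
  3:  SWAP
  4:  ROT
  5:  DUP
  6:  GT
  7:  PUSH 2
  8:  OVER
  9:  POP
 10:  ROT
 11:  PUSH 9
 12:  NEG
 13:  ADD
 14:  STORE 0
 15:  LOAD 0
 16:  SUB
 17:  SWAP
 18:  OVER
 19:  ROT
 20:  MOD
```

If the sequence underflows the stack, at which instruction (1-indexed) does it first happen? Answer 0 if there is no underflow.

PUSH 0  : 0
PUSH 29 : 0 29
SWAP    : 29 0
ROT  — needs 3 operands, stack has 2 → underflow

4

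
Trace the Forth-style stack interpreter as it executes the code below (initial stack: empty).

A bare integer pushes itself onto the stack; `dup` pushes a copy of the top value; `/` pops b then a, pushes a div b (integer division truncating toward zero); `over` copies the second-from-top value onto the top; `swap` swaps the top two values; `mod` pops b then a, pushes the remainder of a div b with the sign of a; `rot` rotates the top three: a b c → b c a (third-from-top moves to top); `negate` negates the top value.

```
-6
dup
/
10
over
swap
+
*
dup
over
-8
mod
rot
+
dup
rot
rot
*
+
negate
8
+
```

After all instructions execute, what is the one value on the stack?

-6     : -6
dup    : -6 -6
/      : 1
10     : 1 10
over   : 1 10 1
swap   : 1 1 10
+      : 1 11
*      : 11
dup    : 11 11
over   : 11 11 11
-8     : 11 11 11 -8
mod    : 11 11 3
rot    : 11 3 11
+      : 11 14
dup    : 11 14 14
rot    : 14 14 11
rot    : 14 11 14
*      : 14 154
+      : 168
negate : -168
8      : -168 8
+      : -160

-160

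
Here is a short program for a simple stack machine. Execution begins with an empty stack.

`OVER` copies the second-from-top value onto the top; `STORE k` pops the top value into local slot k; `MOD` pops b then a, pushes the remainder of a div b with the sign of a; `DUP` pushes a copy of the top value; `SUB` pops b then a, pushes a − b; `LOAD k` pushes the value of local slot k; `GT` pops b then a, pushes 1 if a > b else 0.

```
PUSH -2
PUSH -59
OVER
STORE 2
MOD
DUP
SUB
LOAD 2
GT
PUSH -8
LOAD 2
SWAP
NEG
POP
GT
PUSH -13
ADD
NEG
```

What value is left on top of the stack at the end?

PUSH -2  -> [-2]
PUSH -59 -> [-2, -59]
OVER     -> [-2, -59, -2]
STORE 2  -> [-2, -59]
MOD      -> [-2]
DUP      -> [-2, -2]
SUB      -> [0]
LOAD 2   -> [0, -2]
GT       -> [1]
PUSH -8  -> [1, -8]
LOAD 2   -> [1, -8, -2]
SWAP     -> [1, -2, -8]
NEG      -> [1, -2, 8]
POP      -> [1, -2]
GT       -> [1]
PUSH -13 -> [1, -13]
ADD      -> [-12]
NEG      -> [12]

12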